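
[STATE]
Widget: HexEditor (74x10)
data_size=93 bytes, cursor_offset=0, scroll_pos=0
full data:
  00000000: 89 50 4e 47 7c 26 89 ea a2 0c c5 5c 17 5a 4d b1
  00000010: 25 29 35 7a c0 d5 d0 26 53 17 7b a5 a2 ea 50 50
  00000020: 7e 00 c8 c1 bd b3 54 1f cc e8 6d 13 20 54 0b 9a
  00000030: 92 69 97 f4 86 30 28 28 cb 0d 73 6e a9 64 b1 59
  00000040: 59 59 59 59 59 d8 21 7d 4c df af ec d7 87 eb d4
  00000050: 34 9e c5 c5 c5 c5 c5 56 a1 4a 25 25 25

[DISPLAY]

00000000  89 50 4e 47 7c 26 89 ea  a2 0c c5 5c 17 5a 4d b1  |.PNG|&.....\.
00000010  25 29 35 7a c0 d5 d0 26  53 17 7b a5 a2 ea 50 50  |%)5z...&S.{..
00000020  7e 00 c8 c1 bd b3 54 1f  cc e8 6d 13 20 54 0b 9a  |~.....T...m. 
00000030  92 69 97 f4 86 30 28 28  cb 0d 73 6e a9 64 b1 59  |.i...0((..sn.
00000040  59 59 59 59 59 d8 21 7d  4c df af ec d7 87 eb d4  |YYYYY.!}L....
00000050  34 9e c5 c5 c5 c5 c5 56  a1 4a 25 25 25           |4......V.J%%%
                                                                          
                                                                          
                                                                          
                                                                          


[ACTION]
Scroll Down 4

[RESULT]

00000040  59 59 59 59 59 d8 21 7d  4c df af ec d7 87 eb d4  |YYYYY.!}L....
00000050  34 9e c5 c5 c5 c5 c5 56  a1 4a 25 25 25           |4......V.J%%%
                                                                          
                                                                          
                                                                          
                                                                          
                                                                          
                                                                          
                                                                          
                                                                          


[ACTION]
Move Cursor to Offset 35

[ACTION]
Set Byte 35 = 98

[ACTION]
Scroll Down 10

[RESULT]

00000050  34 9e c5 c5 c5 c5 c5 56  a1 4a 25 25 25           |4......V.J%%%
                                                                          
                                                                          
                                                                          
                                                                          
                                                                          
                                                                          
                                                                          
                                                                          
                                                                          


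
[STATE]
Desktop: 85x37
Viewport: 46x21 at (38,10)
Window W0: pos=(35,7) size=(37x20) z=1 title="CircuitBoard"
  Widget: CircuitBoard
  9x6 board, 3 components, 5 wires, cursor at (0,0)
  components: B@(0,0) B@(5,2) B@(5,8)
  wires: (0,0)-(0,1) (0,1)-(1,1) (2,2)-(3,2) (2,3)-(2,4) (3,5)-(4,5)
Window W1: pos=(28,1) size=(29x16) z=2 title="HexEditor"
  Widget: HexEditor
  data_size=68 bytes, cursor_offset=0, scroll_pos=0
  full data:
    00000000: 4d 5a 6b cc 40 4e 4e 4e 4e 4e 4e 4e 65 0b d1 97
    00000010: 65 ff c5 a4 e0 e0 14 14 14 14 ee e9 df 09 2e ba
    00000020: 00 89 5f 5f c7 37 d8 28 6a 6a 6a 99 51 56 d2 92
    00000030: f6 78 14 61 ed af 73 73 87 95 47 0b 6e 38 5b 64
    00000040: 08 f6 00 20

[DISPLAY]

                  ┃              ┃            
                  ┃              ┃            
                  ┃              ┃            
                  ┃              ┃            
                  ┃              ┃            
                  ┃              ┃            
━━━━━━━━━━━━━━━━━━┛              ┃            
          ·           ·          ┃            
                      │          ┃            
                      ·          ┃            
                                 ┃            
          B                      ┃            
rsor: (0,0)                      ┃            
                                 ┃            
                                 ┃            
                                 ┃            
━━━━━━━━━━━━━━━━━━━━━━━━━━━━━━━━━┛            
                                              
                                              
                                              
                                              


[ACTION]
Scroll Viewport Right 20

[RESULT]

                 ┃              ┃             
                 ┃              ┃             
                 ┃              ┃             
                 ┃              ┃             
                 ┃              ┃             
                 ┃              ┃             
━━━━━━━━━━━━━━━━━┛              ┃             
         ·           ·          ┃             
                     │          ┃             
                     ·          ┃             
                                ┃             
         B                      ┃             
sor: (0,0)                      ┃             
                                ┃             
                                ┃             
                                ┃             
━━━━━━━━━━━━━━━━━━━━━━━━━━━━━━━━┛             
                                              
                                              
                                              
                                              


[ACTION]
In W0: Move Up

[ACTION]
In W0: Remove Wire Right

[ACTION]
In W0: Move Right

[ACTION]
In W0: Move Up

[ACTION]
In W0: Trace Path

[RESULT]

                 ┃              ┃             
                 ┃              ┃             
                 ┃              ┃             
                 ┃              ┃             
                 ┃              ┃             
                 ┃              ┃             
━━━━━━━━━━━━━━━━━┛              ┃             
         ·           ·          ┃             
                     │          ┃             
                     ·          ┃             
                                ┃             
         B                      ┃             
sor: (0,1)  Trace: Path with 2 n┃             
                                ┃             
                                ┃             
                                ┃             
━━━━━━━━━━━━━━━━━━━━━━━━━━━━━━━━┛             
                                              
                                              
                                              
                                              


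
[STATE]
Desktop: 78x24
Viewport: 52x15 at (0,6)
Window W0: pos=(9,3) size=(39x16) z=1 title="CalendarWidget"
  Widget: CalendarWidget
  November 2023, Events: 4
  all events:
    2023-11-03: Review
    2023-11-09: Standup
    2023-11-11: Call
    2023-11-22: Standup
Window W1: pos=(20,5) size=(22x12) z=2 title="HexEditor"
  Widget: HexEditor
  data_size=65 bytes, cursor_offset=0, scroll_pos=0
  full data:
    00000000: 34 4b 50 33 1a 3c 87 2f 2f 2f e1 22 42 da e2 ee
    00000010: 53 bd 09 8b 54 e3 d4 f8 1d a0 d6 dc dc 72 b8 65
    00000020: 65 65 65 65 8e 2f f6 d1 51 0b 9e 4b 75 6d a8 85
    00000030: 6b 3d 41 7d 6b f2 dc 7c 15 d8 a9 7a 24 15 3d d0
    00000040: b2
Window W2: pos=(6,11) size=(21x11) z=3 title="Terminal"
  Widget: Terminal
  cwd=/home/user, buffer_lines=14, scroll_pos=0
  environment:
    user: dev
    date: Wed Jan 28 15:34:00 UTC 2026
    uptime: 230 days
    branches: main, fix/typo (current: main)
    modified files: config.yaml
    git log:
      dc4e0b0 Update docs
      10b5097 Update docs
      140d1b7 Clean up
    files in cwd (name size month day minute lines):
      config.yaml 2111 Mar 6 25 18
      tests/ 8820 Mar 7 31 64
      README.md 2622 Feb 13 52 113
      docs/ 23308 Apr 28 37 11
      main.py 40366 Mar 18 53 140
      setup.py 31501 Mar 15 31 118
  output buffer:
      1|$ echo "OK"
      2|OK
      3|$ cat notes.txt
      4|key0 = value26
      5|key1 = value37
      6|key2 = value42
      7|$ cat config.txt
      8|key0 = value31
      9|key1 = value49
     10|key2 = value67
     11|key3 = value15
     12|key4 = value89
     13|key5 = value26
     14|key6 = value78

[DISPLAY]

         ┃          ┃ HexEditor          ┃     ┃    
         ┃Mo Tu We T┠────────────────────┨     ┃    
         ┃       1  ┃00000000  34 4b 50 3┃     ┃    
         ┃ 6  7  8  ┃00000010  53 bd 09 8┃     ┃    
         ┃13 14 15 1┃00000020  65 65 65 6┃     ┃    
      ┏━━━━━━━━━━━━━━━━━━━┓30  6b 3d 41 7┃     ┃    
      ┃ Terminal          ┃40  b2        ┃     ┃    
      ┠───────────────────┨              ┃     ┃    
      ┃$ echo "OK"        ┃              ┃     ┃    
      ┃OK                 ┃              ┃     ┃    
      ┃$ cat notes.txt    ┃━━━━━━━━━━━━━━┛     ┃    
      ┃key0 = value26     ┃                    ┃    
      ┃key1 = value37     ┃━━━━━━━━━━━━━━━━━━━━┛    
      ┃key2 = value42     ┃                         
      ┃$ cat config.txt   ┃                         


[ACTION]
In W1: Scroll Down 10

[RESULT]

         ┃          ┃ HexEditor          ┃     ┃    
         ┃Mo Tu We T┠────────────────────┨     ┃    
         ┃       1  ┃00000040  b2        ┃     ┃    
         ┃ 6  7  8  ┃                    ┃     ┃    
         ┃13 14 15 1┃                    ┃     ┃    
      ┏━━━━━━━━━━━━━━━━━━━┓              ┃     ┃    
      ┃ Terminal          ┃              ┃     ┃    
      ┠───────────────────┨              ┃     ┃    
      ┃$ echo "OK"        ┃              ┃     ┃    
      ┃OK                 ┃              ┃     ┃    
      ┃$ cat notes.txt    ┃━━━━━━━━━━━━━━┛     ┃    
      ┃key0 = value26     ┃                    ┃    
      ┃key1 = value37     ┃━━━━━━━━━━━━━━━━━━━━┛    
      ┃key2 = value42     ┃                         
      ┃$ cat config.txt   ┃                         


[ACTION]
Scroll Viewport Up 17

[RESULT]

                                                    
                                                    
                                                    
         ┏━━━━━━━━━━━━━━━━━━━━━━━━━━━━━━━━━━━━━┓    
         ┃ CalendarWidget                      ┃    
         ┠──────────┏━━━━━━━━━━━━━━━━━━━━┓─────┨    
         ┃          ┃ HexEditor          ┃     ┃    
         ┃Mo Tu We T┠────────────────────┨     ┃    
         ┃       1  ┃00000040  b2        ┃     ┃    
         ┃ 6  7  8  ┃                    ┃     ┃    
         ┃13 14 15 1┃                    ┃     ┃    
      ┏━━━━━━━━━━━━━━━━━━━┓              ┃     ┃    
      ┃ Terminal          ┃              ┃     ┃    
      ┠───────────────────┨              ┃     ┃    
      ┃$ echo "OK"        ┃              ┃     ┃    


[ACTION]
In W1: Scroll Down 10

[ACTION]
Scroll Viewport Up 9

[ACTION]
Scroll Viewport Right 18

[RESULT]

                                                    
                                                    
                                                    
━━━━━━━━━━━━━━━━━━━━━━━━━━━━━┓                      
rWidget                      ┃                      
──┏━━━━━━━━━━━━━━━━━━━━┓─────┨                      
  ┃ HexEditor          ┃     ┃                      
 T┠────────────────────┨     ┃                      
  ┃00000040  b2        ┃     ┃                      
  ┃                    ┃     ┃                      
 1┃                    ┃     ┃                      
━━━━━━━━┓              ┃     ┃                      
        ┃              ┃     ┃                      
────────┨              ┃     ┃                      
        ┃              ┃     ┃                      


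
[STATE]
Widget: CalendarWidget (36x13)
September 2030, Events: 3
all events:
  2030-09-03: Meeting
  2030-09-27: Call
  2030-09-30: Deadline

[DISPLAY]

           September 2030           
Mo Tu We Th Fr Sa Su                
                   1                
 2  3*  4  5  6  7  8               
 9 10 11 12 13 14 15                
16 17 18 19 20 21 22                
23 24 25 26 27* 28 29               
30*                                 
                                    
                                    
                                    
                                    
                                    


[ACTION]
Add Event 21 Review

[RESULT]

           September 2030           
Mo Tu We Th Fr Sa Su                
                   1                
 2  3*  4  5  6  7  8               
 9 10 11 12 13 14 15                
16 17 18 19 20 21* 22               
23 24 25 26 27* 28 29               
30*                                 
                                    
                                    
                                    
                                    
                                    


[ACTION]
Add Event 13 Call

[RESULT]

           September 2030           
Mo Tu We Th Fr Sa Su                
                   1                
 2  3*  4  5  6  7  8               
 9 10 11 12 13* 14 15               
16 17 18 19 20 21* 22               
23 24 25 26 27* 28 29               
30*                                 
                                    
                                    
                                    
                                    
                                    


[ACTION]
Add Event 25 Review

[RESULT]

           September 2030           
Mo Tu We Th Fr Sa Su                
                   1                
 2  3*  4  5  6  7  8               
 9 10 11 12 13* 14 15               
16 17 18 19 20 21* 22               
23 24 25* 26 27* 28 29              
30*                                 
                                    
                                    
                                    
                                    
                                    


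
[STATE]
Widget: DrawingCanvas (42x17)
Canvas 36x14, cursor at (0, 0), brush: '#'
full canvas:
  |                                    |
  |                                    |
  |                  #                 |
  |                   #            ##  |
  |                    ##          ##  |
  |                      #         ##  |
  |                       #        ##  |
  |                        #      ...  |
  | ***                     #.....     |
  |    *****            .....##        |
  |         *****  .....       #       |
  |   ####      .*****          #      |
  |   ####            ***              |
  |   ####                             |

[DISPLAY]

+                                         
                                          
                  #                       
                   #            ##        
                    ##          ##        
                      #         ##        
                       #        ##        
                        #      ...        
 ***                     #.....           
    *****            .....##              
         *****  .....       #             
   ####      .*****          #            
   ####            ***                    
   ####                                   
                                          
                                          
                                          


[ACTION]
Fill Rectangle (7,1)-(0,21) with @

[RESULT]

+@@@@@@@@@@@@@@@@@@@@@                    
 @@@@@@@@@@@@@@@@@@@@@                    
 @@@@@@@@@@@@@@@@@@@@@                    
 @@@@@@@@@@@@@@@@@@@@@          ##        
 @@@@@@@@@@@@@@@@@@@@@          ##        
 @@@@@@@@@@@@@@@@@@@@@#         ##        
 @@@@@@@@@@@@@@@@@@@@@ #        ##        
 @@@@@@@@@@@@@@@@@@@@@  #      ...        
 ***                     #.....           
    *****            .....##              
         *****  .....       #             
   ####      .*****          #            
   ####            ***                    
   ####                                   
                                          
                                          
                                          


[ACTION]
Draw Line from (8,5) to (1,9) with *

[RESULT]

+@@@@@@@@@@@@@@@@@@@@@                    
 @@@@@@@@*@@@@@@@@@@@@                    
 @@@@@@@*@@@@@@@@@@@@@                    
 @@@@@@@*@@@@@@@@@@@@@          ##        
 @@@@@@*@@@@@@@@@@@@@@          ##        
 @@@@@@*@@@@@@@@@@@@@@#         ##        
 @@@@@*@@@@@@@@@@@@@@@ #        ##        
 @@@@@*@@@@@@@@@@@@@@@  #      ...        
 *** *                   #.....           
    *****            .....##              
         *****  .....       #             
   ####      .*****          #            
   ####            ***                    
   ####                                   
                                          
                                          
                                          


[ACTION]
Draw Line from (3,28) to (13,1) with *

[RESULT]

+@@@@@@@@@@@@@@@@@@@@@                    
 @@@@@@@@*@@@@@@@@@@@@                    
 @@@@@@@*@@@@@@@@@@@@@                    
 @@@@@@@*@@@@@@@@@@@@@     **   ##        
 @@@@@@*@@@@@@@@@@@@@@  ***     ##        
 @@@@@@*@@@@@@@@@@@@@@**        ##        
 @@@@@*@@@@@@@@@@@@*** #        ##        
 @@@@@*@@@@@@@@@***@@@  #      ...        
 *** *        **         #.....           
    *****  ***       .....##              
        ******  .....       #             
   ###**     .*****          #            
   ***#            ***                    
 **####                                   
                                          
                                          
                                          


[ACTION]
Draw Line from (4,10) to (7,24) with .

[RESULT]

+@@@@@@@@@@@@@@@@@@@@@                    
 @@@@@@@@*@@@@@@@@@@@@                    
 @@@@@@@*@@@@@@@@@@@@@                    
 @@@@@@@*@@@@@@@@@@@@@     **   ##        
 @@@@@@*@@...@@@@@@@@@  ***     ##        
 @@@@@@*@@@@@.....@@@@**        ##        
 @@@@@*@@@@@@@@@@@.... #        ##        
 @@@@@*@@@@@@@@@***@@@...      ...        
 *** *        **         #.....           
    *****  ***       .....##              
        ******  .....       #             
   ###**     .*****          #            
   ***#            ***                    
 **####                                   
                                          
                                          
                                          


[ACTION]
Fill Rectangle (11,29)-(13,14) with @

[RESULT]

+@@@@@@@@@@@@@@@@@@@@@                    
 @@@@@@@@*@@@@@@@@@@@@                    
 @@@@@@@*@@@@@@@@@@@@@                    
 @@@@@@@*@@@@@@@@@@@@@     **   ##        
 @@@@@@*@@...@@@@@@@@@  ***     ##        
 @@@@@@*@@@@@.....@@@@**        ##        
 @@@@@*@@@@@@@@@@@.... #        ##        
 @@@@@*@@@@@@@@@***@@@...      ...        
 *** *        **         #.....           
    *****  ***       .....##              
        ******  .....       #             
   ###**     .@@@@@@@@@@@@@@@@            
   ***#       @@@@@@@@@@@@@@@@            
 **####       @@@@@@@@@@@@@@@@            
                                          
                                          
                                          


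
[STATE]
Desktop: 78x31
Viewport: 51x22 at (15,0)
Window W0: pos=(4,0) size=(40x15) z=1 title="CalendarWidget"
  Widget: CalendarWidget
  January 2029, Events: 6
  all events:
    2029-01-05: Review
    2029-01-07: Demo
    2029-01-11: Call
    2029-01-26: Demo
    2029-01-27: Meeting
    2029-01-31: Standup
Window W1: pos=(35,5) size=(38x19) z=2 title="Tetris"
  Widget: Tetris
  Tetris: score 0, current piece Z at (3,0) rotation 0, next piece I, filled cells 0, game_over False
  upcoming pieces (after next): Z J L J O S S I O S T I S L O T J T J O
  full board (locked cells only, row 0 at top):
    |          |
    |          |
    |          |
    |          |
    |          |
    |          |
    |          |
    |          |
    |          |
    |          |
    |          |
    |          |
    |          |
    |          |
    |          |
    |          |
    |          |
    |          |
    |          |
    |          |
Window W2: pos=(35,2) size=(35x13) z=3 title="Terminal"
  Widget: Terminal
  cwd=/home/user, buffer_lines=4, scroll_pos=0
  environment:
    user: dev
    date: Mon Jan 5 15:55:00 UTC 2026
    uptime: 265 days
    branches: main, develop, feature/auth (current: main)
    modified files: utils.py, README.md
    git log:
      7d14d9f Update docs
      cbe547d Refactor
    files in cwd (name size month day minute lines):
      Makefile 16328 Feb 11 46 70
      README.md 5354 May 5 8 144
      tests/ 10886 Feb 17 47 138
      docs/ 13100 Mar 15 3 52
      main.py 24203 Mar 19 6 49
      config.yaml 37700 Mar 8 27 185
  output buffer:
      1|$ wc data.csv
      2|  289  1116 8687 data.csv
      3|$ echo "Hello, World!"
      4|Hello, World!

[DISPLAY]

━━━━━━━━━━━━━━━━━━━━━━━━━━━━┓                      
idget                       ┃                      
────────────────────┏━━━━━━━━━━━━━━━━━━━━━━━━━━━━━━
   January 2029     ┃ Terminal                     
h Fr Sa Su          ┠──────────────────────────────
4  5*  6  7*        ┃$ wc data.csv                 
1* 12 13 14         ┃  289  1116 8687 data.csv     
8 19 20 21          ┃$ echo "Hello, World!"        
5 26* 27* 28        ┃Hello, World!                 
                    ┃$ █                           
                    ┃                              
                    ┃                              
                    ┃                              
                    ┃                              
━━━━━━━━━━━━━━━━━━━━┗━━━━━━━━━━━━━━━━━━━━━━━━━━━━━━
                    ┃          │0                  
                    ┃          │                   
                    ┃          │                   
                    ┃          │                   
                    ┃          │                   
                    ┃          │                   
                    ┃          │                   


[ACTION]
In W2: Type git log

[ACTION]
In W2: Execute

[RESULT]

━━━━━━━━━━━━━━━━━━━━━━━━━━━━┓                      
idget                       ┃                      
────────────────────┏━━━━━━━━━━━━━━━━━━━━━━━━━━━━━━
   January 2029     ┃ Terminal                     
h Fr Sa Su          ┠──────────────────────────────
4  5*  6  7*        ┃$ wc data.csv                 
1* 12 13 14         ┃  289  1116 8687 data.csv     
8 19 20 21          ┃$ echo "Hello, World!"        
5 26* 27* 28        ┃Hello, World!                 
                    ┃$ git log                     
                    ┃7d14d9f Update docs           
                    ┃cbe547d Refactor              
                    ┃$ █                           
                    ┃                              
━━━━━━━━━━━━━━━━━━━━┗━━━━━━━━━━━━━━━━━━━━━━━━━━━━━━
                    ┃          │0                  
                    ┃          │                   
                    ┃          │                   
                    ┃          │                   
                    ┃          │                   
                    ┃          │                   
                    ┃          │                   


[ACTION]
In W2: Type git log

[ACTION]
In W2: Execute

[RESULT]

━━━━━━━━━━━━━━━━━━━━━━━━━━━━┓                      
idget                       ┃                      
────────────────────┏━━━━━━━━━━━━━━━━━━━━━━━━━━━━━━
   January 2029     ┃ Terminal                     
h Fr Sa Su          ┠──────────────────────────────
4  5*  6  7*        ┃$ echo "Hello, World!"        
1* 12 13 14         ┃Hello, World!                 
8 19 20 21          ┃$ git log                     
5 26* 27* 28        ┃7d14d9f Update docs           
                    ┃cbe547d Refactor              
                    ┃$ git log                     
                    ┃7d14d9f Update docs           
                    ┃cbe547d Refactor              
                    ┃$ █                           
━━━━━━━━━━━━━━━━━━━━┗━━━━━━━━━━━━━━━━━━━━━━━━━━━━━━
                    ┃          │0                  
                    ┃          │                   
                    ┃          │                   
                    ┃          │                   
                    ┃          │                   
                    ┃          │                   
                    ┃          │                   


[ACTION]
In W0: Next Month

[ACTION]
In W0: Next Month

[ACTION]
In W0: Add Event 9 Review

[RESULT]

━━━━━━━━━━━━━━━━━━━━━━━━━━━━┓                      
idget                       ┃                      
────────────────────┏━━━━━━━━━━━━━━━━━━━━━━━━━━━━━━
    March 2029      ┃ Terminal                     
h Fr Sa Su          ┠──────────────────────────────
1  2  3  4          ┃$ echo "Hello, World!"        
8  9* 10 11         ┃Hello, World!                 
5 16 17 18          ┃$ git log                     
2 23 24 25          ┃7d14d9f Update docs           
9 30 31             ┃cbe547d Refactor              
                    ┃$ git log                     
                    ┃7d14d9f Update docs           
                    ┃cbe547d Refactor              
                    ┃$ █                           
━━━━━━━━━━━━━━━━━━━━┗━━━━━━━━━━━━━━━━━━━━━━━━━━━━━━
                    ┃          │0                  
                    ┃          │                   
                    ┃          │                   
                    ┃          │                   
                    ┃          │                   
                    ┃          │                   
                    ┃          │                   


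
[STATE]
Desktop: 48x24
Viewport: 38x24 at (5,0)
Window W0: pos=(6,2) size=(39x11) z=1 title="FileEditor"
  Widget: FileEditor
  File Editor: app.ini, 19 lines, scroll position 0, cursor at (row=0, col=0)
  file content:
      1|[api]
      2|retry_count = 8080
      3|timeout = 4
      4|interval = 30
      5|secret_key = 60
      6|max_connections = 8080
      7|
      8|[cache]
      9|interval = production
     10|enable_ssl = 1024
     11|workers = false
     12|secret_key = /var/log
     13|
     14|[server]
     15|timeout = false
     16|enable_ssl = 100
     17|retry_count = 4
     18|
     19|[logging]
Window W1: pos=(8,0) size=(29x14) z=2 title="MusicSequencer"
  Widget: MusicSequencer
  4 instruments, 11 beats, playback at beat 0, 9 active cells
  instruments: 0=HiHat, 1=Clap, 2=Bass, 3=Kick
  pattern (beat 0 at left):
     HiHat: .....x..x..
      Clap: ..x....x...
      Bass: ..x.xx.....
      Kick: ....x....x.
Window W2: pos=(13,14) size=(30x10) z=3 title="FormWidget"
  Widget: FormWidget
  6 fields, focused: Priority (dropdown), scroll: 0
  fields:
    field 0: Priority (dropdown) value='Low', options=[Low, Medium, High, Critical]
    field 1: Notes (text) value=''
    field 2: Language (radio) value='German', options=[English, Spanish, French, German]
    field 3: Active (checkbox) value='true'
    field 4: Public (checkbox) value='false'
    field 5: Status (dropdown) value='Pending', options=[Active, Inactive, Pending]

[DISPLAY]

   ┏━━━━━━━━━━━━━━━━━━━━━━━━━━━┓      
   ┃ MusicSequencer            ┃      
 ┏━┠───────────────────────────┨━━━━━━
 ┃ ┃      ▼1234567890          ┃      
 ┠─┃ HiHat·····█··█··          ┃──────
 ┃█┃  Clap··█····█···          ┃      
 ┃r┃  Bass··█·██·····          ┃      
 ┃t┃  Kick····█····█·          ┃      
 ┃i┃                           ┃      
 ┃s┃                           ┃      
 ┃m┃                           ┃      
 ┃ ┃                           ┃      
 ┗━┃                           ┃━━━━━━
   ┗━━━━━━━━━━━━━━━━━━━━━━━━━━━┛      
        ┏━━━━━━━━━━━━━━━━━━━━━━━━━━━━┓
        ┃ FormWidget                 ┃
        ┠────────────────────────────┨
        ┃> Priority:   [Low        ▼]┃
        ┃  Notes:      [            ]┃
        ┃  Language:   ( ) English  (┃
        ┃  Active:     [x]           ┃
        ┃  Public:     [ ]           ┃
        ┃  Status:     [Pending    ▼]┃
        ┗━━━━━━━━━━━━━━━━━━━━━━━━━━━━┛


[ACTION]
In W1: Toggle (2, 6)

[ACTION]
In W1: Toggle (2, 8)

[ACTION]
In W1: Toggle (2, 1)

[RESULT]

   ┏━━━━━━━━━━━━━━━━━━━━━━━━━━━┓      
   ┃ MusicSequencer            ┃      
 ┏━┠───────────────────────────┨━━━━━━
 ┃ ┃      ▼1234567890          ┃      
 ┠─┃ HiHat·····█··█··          ┃──────
 ┃█┃  Clap··█····█···          ┃      
 ┃r┃  Bass·██·███·█··          ┃      
 ┃t┃  Kick····█····█·          ┃      
 ┃i┃                           ┃      
 ┃s┃                           ┃      
 ┃m┃                           ┃      
 ┃ ┃                           ┃      
 ┗━┃                           ┃━━━━━━
   ┗━━━━━━━━━━━━━━━━━━━━━━━━━━━┛      
        ┏━━━━━━━━━━━━━━━━━━━━━━━━━━━━┓
        ┃ FormWidget                 ┃
        ┠────────────────────────────┨
        ┃> Priority:   [Low        ▼]┃
        ┃  Notes:      [            ]┃
        ┃  Language:   ( ) English  (┃
        ┃  Active:     [x]           ┃
        ┃  Public:     [ ]           ┃
        ┃  Status:     [Pending    ▼]┃
        ┗━━━━━━━━━━━━━━━━━━━━━━━━━━━━┛


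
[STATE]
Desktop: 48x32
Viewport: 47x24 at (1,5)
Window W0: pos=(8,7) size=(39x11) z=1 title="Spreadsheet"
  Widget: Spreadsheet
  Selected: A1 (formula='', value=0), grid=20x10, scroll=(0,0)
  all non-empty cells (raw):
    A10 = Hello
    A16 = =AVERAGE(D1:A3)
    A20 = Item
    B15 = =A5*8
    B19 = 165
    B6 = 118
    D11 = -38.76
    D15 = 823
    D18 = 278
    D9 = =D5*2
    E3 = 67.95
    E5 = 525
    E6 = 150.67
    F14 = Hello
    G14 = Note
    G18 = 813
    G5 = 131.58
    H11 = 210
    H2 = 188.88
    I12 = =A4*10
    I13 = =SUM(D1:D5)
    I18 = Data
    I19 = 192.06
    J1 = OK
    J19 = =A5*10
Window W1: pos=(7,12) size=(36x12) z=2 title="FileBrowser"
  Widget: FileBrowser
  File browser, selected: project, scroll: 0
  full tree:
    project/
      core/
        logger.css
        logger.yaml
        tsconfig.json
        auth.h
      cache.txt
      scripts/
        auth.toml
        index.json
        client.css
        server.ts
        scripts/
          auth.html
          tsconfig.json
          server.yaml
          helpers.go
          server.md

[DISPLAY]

                                               
                                               
       ┏━━━━━━━━━━━━━━━━━━━━━━━━━━━━━━━━━━━━━┓ 
       ┃ Spreadsheet                         ┃ 
       ┠─────────────────────────────────────┨ 
       ┃A1:                                  ┃ 
       ┃       A       B       C       D     ┃ 
      ┏━━━━━━━━━━━━━━━━━━━━━━━━━━━━━━━━━━┓---┃ 
      ┃ FileBrowser                      ┃ 0 ┃ 
      ┠──────────────────────────────────┨ 0 ┃ 
      ┃> [-] project/                    ┃ 0 ┃ 
      ┃    [+] core/                     ┃ 0 ┃ 
      ┃    cache.txt                     ┃━━━┛ 
      ┃    [+] scripts/                  ┃     
      ┃                                  ┃     
      ┃                                  ┃     
      ┃                                  ┃     
      ┃                                  ┃     
      ┗━━━━━━━━━━━━━━━━━━━━━━━━━━━━━━━━━━┛     
                                               
                                               
                                               
                                               
                                               


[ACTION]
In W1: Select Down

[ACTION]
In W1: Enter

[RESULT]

                                               
                                               
       ┏━━━━━━━━━━━━━━━━━━━━━━━━━━━━━━━━━━━━━┓ 
       ┃ Spreadsheet                         ┃ 
       ┠─────────────────────────────────────┨ 
       ┃A1:                                  ┃ 
       ┃       A       B       C       D     ┃ 
      ┏━━━━━━━━━━━━━━━━━━━━━━━━━━━━━━━━━━┓---┃ 
      ┃ FileBrowser                      ┃ 0 ┃ 
      ┠──────────────────────────────────┨ 0 ┃ 
      ┃  [-] project/                    ┃ 0 ┃ 
      ┃  > [-] core/                     ┃ 0 ┃ 
      ┃      logger.css                  ┃━━━┛ 
      ┃      logger.yaml                 ┃     
      ┃      tsconfig.json               ┃     
      ┃      auth.h                      ┃     
      ┃    cache.txt                     ┃     
      ┃    [+] scripts/                  ┃     
      ┗━━━━━━━━━━━━━━━━━━━━━━━━━━━━━━━━━━┛     
                                               
                                               
                                               
                                               
                                               


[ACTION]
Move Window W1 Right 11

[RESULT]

                                               
                                               
       ┏━━━━━━━━━━━━━━━━━━━━━━━━━━━━━━━━━━━━━┓ 
       ┃ Spreadsheet                         ┃ 
       ┠─────────────────────────────────────┨ 
       ┃A1:                                  ┃ 
       ┃       A       B       C       D     ┃ 
       ┃---┏━━━━━━━━━━━━━━━━━━━━━━━━━━━━━━━━━━┓
       ┃  1┃ FileBrowser                      ┃
       ┃  2┠──────────────────────────────────┨
       ┃  3┃  [-] project/                    ┃
       ┃  4┃  > [-] core/                     ┃
       ┗━━━┃      logger.css                  ┃
           ┃      logger.yaml                 ┃
           ┃      tsconfig.json               ┃
           ┃      auth.h                      ┃
           ┃    cache.txt                     ┃
           ┃    [+] scripts/                  ┃
           ┗━━━━━━━━━━━━━━━━━━━━━━━━━━━━━━━━━━┛
                                               
                                               
                                               
                                               
                                               


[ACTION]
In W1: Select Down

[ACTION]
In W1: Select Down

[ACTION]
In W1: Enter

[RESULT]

                                               
                                               
       ┏━━━━━━━━━━━━━━━━━━━━━━━━━━━━━━━━━━━━━┓ 
       ┃ Spreadsheet                         ┃ 
       ┠─────────────────────────────────────┨ 
       ┃A1:                                  ┃ 
       ┃       A       B       C       D     ┃ 
       ┃---┏━━━━━━━━━━━━━━━━━━━━━━━━━━━━━━━━━━┓
       ┃  1┃ FileBrowser                      ┃
       ┃  2┠──────────────────────────────────┨
       ┃  3┃  [-] project/                    ┃
       ┃  4┃    [-] core/                     ┃
       ┗━━━┃      logger.css                  ┃
           ┃    > logger.yaml                 ┃
           ┃      tsconfig.json               ┃
           ┃      auth.h                      ┃
           ┃    cache.txt                     ┃
           ┃    [+] scripts/                  ┃
           ┗━━━━━━━━━━━━━━━━━━━━━━━━━━━━━━━━━━┛
                                               
                                               
                                               
                                               
                                               
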